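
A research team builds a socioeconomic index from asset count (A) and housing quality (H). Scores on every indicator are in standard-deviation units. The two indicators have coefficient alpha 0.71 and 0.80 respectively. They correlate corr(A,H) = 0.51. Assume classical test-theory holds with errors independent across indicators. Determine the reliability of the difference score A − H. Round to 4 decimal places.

0.5000

Var(A−H) = 1 + 1 − 2·0.51 = 2 − 1.02 = 0.98.
Under uncorrelated errors the observed covariances equal the true-score covariances, so only the own-variance terms attenuate.
True-score variance = [0.71 + 0.80] − 1.02 = 1.51 − 1.02 = 0.49.
Reliability = 0.49 / 0.98 = 0.5000.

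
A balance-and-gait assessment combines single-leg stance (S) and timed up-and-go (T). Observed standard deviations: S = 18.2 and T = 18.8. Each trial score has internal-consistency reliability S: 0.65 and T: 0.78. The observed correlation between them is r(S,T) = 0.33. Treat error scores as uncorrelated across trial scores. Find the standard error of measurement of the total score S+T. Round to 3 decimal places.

Var(total) = 684.68 + 225.826 = 910.506.
True-score variance = 490.989 + 225.826 = 716.815, so reliability = 0.7873.
Error variance = 910.506 − 716.815 = 193.691; SEM = √193.691 = 13.917.

13.917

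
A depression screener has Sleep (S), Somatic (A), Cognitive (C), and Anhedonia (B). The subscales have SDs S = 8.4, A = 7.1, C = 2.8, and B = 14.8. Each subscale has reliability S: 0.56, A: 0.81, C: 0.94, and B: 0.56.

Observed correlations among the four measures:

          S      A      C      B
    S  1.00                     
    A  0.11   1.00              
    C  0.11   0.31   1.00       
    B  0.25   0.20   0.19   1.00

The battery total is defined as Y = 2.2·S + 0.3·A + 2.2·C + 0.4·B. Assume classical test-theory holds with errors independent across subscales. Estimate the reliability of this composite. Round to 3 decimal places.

0.684

Var(Y) = 2.2²·8.4² + 0.3²·7.1² + 2.2²·2.8² + 0.4²·14.8² + 2·[0.66·8.4·7.1·0.11 + 4.84·8.4·2.8·0.11 + 0.88·8.4·14.8·0.25 + 0.66·7.1·2.8·0.31 + 0.12·7.1·14.8·0.20 + 0.88·2.8·14.8·0.19] = 419.039 + 115.441 = 534.48.
Because errors are independent across components, Cov(Tᵢ,Tⱼ) = Cov(Xᵢ,Xⱼ); the off-diagonal part of the true-score variance is the same as above.
True-score variance = [2.2²·8.4²·0.56 + 0.3²·7.1²·0.81 + 2.2²·2.8²·0.94 + 0.4²·14.8²·0.56] + 115.441 = 250.216 + 115.441 = 365.656.
Reliability = 365.656 / 534.48 = 0.684.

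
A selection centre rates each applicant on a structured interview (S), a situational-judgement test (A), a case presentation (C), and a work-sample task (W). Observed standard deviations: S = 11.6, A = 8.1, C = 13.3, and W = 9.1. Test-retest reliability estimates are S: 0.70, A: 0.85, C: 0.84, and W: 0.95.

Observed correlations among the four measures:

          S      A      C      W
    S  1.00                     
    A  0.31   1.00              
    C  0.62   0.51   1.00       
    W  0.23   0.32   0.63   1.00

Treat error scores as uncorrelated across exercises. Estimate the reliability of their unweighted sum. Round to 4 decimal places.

Var(S+A+C+W) = 11.6² + 8.1² + 13.3² + 9.1² + 2·[11.6·8.1·0.31 + 11.6·13.3·0.62 + 11.6·9.1·0.23 + 8.1·13.3·0.51 + 8.1·9.1·0.32 + 13.3·9.1·0.63] = 459.87 + 607.677 = 1067.55.
With uncorrelated errors the cross-covariances are all true-score covariance, so they carry over unchanged; only the diagonal terms shrink to ρᵢσᵢ².
True-score variance = [11.6²·0.70 + 8.1²·0.85 + 13.3²·0.84 + 9.1²·0.95] + 607.677 = 377.218 + 607.677 = 984.894.
Reliability = 984.894 / 1067.55 = 0.9226.

0.9226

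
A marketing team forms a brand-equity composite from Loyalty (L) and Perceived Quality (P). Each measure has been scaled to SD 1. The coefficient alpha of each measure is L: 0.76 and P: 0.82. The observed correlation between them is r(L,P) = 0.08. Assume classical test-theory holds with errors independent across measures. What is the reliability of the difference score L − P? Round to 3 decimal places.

0.772

Var(L−P) = 1 + 1 − 2·0.08 = 2 − 0.16 = 1.84.
With uncorrelated errors the cross-covariances are all true-score covariance, so they carry over unchanged; only the diagonal terms shrink to ρᵢσᵢ².
True-score variance = [0.76 + 0.82] − 0.16 = 1.58 − 0.16 = 1.42.
Reliability = 1.42 / 1.84 = 0.772.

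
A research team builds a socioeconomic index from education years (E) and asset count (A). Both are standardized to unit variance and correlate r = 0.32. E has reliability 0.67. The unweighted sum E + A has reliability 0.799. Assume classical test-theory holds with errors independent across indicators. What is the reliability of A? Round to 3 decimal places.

0.799

Var(E+A) = 2 + 2·0.32 = 2.640.
True-score variance = ρ_E + ρ_A + 2·0.32, so 0.799 = (0.67 + ρ_A + 0.64) / 2.640.
ρ_A = 0.799·2.640 − 0.67 − 0.64 = 0.799.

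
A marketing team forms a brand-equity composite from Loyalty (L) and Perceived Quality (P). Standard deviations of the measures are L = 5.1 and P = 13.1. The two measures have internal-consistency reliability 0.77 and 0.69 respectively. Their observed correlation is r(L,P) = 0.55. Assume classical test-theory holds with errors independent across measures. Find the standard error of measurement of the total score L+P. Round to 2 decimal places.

Var(total) = 197.62 + 73.491 = 271.111.
True-score variance = 138.439 + 73.491 = 211.93, so reliability = 0.7817.
Error variance = 271.111 − 211.93 = 59.1814; SEM = √59.1814 = 7.69.

7.69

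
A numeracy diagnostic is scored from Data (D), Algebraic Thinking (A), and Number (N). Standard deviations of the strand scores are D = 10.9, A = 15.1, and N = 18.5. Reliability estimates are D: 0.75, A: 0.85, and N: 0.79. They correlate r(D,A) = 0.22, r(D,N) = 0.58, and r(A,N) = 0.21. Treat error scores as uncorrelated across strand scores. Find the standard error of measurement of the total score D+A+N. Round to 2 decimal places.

Var(total) = 689.07 + 423.661 = 1112.73.
True-score variance = 553.293 + 423.661 = 976.954, so reliability = 0.8780.
Error variance = 1112.73 − 976.954 = 135.776; SEM = √135.776 = 11.65.

11.65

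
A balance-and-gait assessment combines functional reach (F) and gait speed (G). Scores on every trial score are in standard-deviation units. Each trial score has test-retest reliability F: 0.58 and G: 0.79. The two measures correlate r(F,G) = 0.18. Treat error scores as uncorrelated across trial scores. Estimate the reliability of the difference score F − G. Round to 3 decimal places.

Var(F−G) = 1 + 1 − 2·0.18 = 2 − 0.36 = 1.64.
Because errors are independent across components, Cov(Tᵢ,Tⱼ) = Cov(Xᵢ,Xⱼ); the off-diagonal part of the true-score variance is the same as above.
True-score variance = [0.58 + 0.79] − 0.36 = 1.37 − 0.36 = 1.01.
Reliability = 1.01 / 1.64 = 0.616.

0.616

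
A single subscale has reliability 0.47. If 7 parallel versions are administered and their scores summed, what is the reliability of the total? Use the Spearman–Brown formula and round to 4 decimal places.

0.8613

ρ_k = kρ / (1 + (k−1)ρ) = 7·0.47 / (1 + 6·0.47) = 3.290 / 3.820 = 0.8613.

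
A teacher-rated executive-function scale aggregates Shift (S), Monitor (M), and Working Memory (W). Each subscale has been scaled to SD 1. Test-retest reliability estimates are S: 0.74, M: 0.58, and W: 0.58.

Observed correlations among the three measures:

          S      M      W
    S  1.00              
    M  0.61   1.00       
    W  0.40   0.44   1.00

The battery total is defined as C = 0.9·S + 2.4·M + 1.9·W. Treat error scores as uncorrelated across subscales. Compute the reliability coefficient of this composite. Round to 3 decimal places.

0.772

Var(C) = 0.9² + 2.4² + 1.9² + 2·[2.16·0.61 + 1.71·0.40 + 4.56·0.44] = 10.18 + 8.016 = 18.196.
With uncorrelated errors the cross-covariances are all true-score covariance, so they carry over unchanged; only the diagonal terms shrink to ρᵢσᵢ².
True-score variance = [0.9²·0.74 + 2.4²·0.58 + 1.9²·0.58] + 8.016 = 6.034 + 8.016 = 14.05.
Reliability = 14.05 / 18.196 = 0.772.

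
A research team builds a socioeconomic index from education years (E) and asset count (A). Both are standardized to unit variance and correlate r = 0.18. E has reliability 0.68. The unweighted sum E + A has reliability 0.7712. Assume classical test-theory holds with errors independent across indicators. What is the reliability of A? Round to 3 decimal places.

0.780

Var(E+A) = 2 + 2·0.18 = 2.360.
True-score variance = ρ_E + ρ_A + 2·0.18, so 0.7712 = (0.68 + ρ_A + 0.36) / 2.360.
ρ_A = 0.7712·2.360 − 0.68 − 0.36 = 0.780.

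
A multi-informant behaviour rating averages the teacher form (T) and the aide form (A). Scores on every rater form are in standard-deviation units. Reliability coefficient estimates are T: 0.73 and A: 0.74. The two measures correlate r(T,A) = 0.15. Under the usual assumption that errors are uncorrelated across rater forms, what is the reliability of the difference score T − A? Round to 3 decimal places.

0.688

Var(T−A) = 1 + 1 − 2·0.15 = 2 − 0.3 = 1.7.
With uncorrelated errors the cross-covariances are all true-score covariance, so they carry over unchanged; only the diagonal terms shrink to ρᵢσᵢ².
True-score variance = [0.73 + 0.74] − 0.3 = 1.47 − 0.3 = 1.17.
Reliability = 1.17 / 1.7 = 0.688.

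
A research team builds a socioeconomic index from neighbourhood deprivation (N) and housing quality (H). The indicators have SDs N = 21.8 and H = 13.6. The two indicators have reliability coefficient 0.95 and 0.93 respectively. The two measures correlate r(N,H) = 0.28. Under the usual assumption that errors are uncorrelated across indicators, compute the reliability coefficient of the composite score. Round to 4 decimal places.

0.9556

Var(N+H) = 21.8² + 13.6² + 2·[21.8·13.6·0.28] = 660.2 + 166.029 = 826.229.
Because errors are independent across components, Cov(Tᵢ,Tⱼ) = Cov(Xᵢ,Xⱼ); the off-diagonal part of the true-score variance is the same as above.
True-score variance = [21.8²·0.95 + 13.6²·0.93] + 166.029 = 623.491 + 166.029 = 789.52.
Reliability = 789.52 / 826.229 = 0.9556.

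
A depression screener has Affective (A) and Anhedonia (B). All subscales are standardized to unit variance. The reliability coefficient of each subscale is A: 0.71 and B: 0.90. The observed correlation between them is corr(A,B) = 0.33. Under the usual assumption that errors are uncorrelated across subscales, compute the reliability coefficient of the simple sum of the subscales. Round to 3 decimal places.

0.853

Var(A+B) = 2 + 2·[0.33] = 2 + 0.66 = 2.66.
Because errors are independent across components, Cov(Tᵢ,Tⱼ) = Cov(Xᵢ,Xⱼ); the off-diagonal part of the true-score variance is the same as above.
True-score variance = [0.71 + 0.90] + 0.66 = 1.61 + 0.66 = 2.27.
Reliability = 2.27 / 2.66 = 0.853.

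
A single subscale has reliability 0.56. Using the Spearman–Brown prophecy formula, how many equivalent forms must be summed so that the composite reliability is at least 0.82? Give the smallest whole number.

k ≥ ρ*(1−ρ₁)/(ρ₁(1−ρ*)) = 0.82·0.44 / (0.56·0.18) = 3.579.
Smallest integer k = 4.

4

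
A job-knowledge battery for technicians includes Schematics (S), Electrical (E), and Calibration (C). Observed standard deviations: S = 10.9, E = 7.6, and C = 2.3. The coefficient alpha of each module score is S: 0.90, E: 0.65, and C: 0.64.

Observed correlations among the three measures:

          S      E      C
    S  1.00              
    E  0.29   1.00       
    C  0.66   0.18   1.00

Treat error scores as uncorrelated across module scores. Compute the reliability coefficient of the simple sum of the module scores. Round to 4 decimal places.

Var(S+E+C) = 10.9² + 7.6² + 2.3² + 2·[10.9·7.6·0.29 + 10.9·2.3·0.66 + 7.6·2.3·0.18] = 181.86 + 87.4324 = 269.292.
Because errors are independent across components, Cov(Tᵢ,Tⱼ) = Cov(Xᵢ,Xⱼ); the off-diagonal part of the true-score variance is the same as above.
True-score variance = [10.9²·0.90 + 7.6²·0.65 + 2.3²·0.64] + 87.4324 = 147.859 + 87.4324 = 235.291.
Reliability = 235.291 / 269.292 = 0.8737.

0.8737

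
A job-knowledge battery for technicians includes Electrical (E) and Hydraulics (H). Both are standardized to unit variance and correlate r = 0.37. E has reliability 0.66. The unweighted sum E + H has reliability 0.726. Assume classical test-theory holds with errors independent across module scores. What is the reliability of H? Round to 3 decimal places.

0.589

Var(E+H) = 2 + 2·0.37 = 2.740.
True-score variance = ρ_E + ρ_H + 2·0.37, so 0.726 = (0.66 + ρ_H + 0.74) / 2.740.
ρ_H = 0.726·2.740 − 0.66 − 0.74 = 0.589.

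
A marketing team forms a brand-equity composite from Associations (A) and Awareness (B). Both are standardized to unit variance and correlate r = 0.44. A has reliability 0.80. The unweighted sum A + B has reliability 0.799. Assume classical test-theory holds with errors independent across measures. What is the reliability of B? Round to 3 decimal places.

Var(A+B) = 2 + 2·0.44 = 2.880.
True-score variance = ρ_A + ρ_B + 2·0.44, so 0.799 = (0.80 + ρ_B + 0.88) / 2.880.
ρ_B = 0.799·2.880 − 0.80 − 0.88 = 0.621.

0.621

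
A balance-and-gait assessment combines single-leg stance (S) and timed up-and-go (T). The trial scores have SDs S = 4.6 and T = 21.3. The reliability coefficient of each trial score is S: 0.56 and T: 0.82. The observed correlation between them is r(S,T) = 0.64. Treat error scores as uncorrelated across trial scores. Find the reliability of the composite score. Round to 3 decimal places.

0.848

Var(S+T) = 4.6² + 21.3² + 2·[4.6·21.3·0.64] = 474.85 + 125.414 = 600.264.
Under uncorrelated errors the observed covariances equal the true-score covariances, so only the own-variance terms attenuate.
True-score variance = [4.6²·0.56 + 21.3²·0.82] + 125.414 = 383.875 + 125.414 = 509.29.
Reliability = 509.29 / 600.264 = 0.848.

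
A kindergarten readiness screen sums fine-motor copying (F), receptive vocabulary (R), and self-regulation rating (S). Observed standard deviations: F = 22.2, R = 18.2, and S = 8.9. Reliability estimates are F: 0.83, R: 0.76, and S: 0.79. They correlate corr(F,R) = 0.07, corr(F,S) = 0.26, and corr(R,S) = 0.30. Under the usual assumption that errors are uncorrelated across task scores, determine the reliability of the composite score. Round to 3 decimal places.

0.845

Var(F+R+S) = 22.2² + 18.2² + 8.9² + 2·[22.2·18.2·0.07 + 22.2·8.9·0.26 + 18.2·8.9·0.30] = 903.29 + 256.495 = 1159.79.
With uncorrelated errors the cross-covariances are all true-score covariance, so they carry over unchanged; only the diagonal terms shrink to ρᵢσᵢ².
True-score variance = [22.2²·0.83 + 18.2²·0.76 + 8.9²·0.79] + 256.495 = 723.375 + 256.495 = 979.871.
Reliability = 979.871 / 1159.79 = 0.845.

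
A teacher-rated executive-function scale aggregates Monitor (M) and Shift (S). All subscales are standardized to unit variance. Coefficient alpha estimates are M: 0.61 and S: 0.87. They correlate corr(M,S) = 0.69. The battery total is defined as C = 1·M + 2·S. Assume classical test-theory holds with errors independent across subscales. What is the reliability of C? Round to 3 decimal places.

0.883

Var(C) = 1 + 2² + 2·[2·0.69] = 5 + 2.76 = 7.76.
Because errors are independent across components, Cov(Tᵢ,Tⱼ) = Cov(Xᵢ,Xⱼ); the off-diagonal part of the true-score variance is the same as above.
True-score variance = [0.61 + 2²·0.87] + 2.76 = 4.09 + 2.76 = 6.85.
Reliability = 6.85 / 7.76 = 0.883.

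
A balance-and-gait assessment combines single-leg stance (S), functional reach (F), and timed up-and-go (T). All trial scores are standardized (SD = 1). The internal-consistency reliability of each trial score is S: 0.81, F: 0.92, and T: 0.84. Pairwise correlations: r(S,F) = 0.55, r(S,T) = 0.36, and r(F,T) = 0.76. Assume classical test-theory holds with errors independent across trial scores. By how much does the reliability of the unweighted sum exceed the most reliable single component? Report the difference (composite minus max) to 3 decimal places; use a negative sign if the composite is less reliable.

Var(sum) = 3 + 3.34 = 6.34; true-score variance = 2.57 + 3.34 = 5.91; composite reliability = 0.9322.
Max component reliability = 0.9200.
Difference = 0.9322 − 0.9200 = 0.012.

0.012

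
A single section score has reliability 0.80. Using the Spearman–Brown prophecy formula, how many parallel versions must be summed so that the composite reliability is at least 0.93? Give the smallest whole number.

k ≥ ρ*(1−ρ₁)/(ρ₁(1−ρ*)) = 0.93·0.20 / (0.80·0.07) = 3.321.
Smallest integer k = 4.

4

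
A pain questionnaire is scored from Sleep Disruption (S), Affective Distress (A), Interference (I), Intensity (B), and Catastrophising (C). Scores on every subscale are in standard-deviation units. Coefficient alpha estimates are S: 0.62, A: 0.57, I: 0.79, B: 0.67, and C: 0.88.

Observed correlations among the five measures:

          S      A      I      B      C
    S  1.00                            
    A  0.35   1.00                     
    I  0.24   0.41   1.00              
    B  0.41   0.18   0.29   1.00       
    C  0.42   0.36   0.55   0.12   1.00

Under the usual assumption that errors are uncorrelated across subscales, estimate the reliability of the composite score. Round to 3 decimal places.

Var(S+A+I+B+C) = 5 + 2·[0.35 + 0.24 + 0.41 + 0.42 + 0.41 + 0.18 + 0.36 + 0.29 + 0.55 + 0.12] = 5 + 6.66 = 11.66.
Under uncorrelated errors the observed covariances equal the true-score covariances, so only the own-variance terms attenuate.
True-score variance = [0.62 + 0.57 + 0.79 + 0.67 + 0.88] + 6.66 = 3.53 + 6.66 = 10.19.
Reliability = 10.19 / 11.66 = 0.874.

0.874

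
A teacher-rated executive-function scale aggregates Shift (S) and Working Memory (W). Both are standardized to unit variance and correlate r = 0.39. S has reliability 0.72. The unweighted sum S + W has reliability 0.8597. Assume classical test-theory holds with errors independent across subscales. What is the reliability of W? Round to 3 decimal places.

Var(S+W) = 2 + 2·0.39 = 2.780.
True-score variance = ρ_S + ρ_W + 2·0.39, so 0.8597 = (0.72 + ρ_W + 0.78) / 2.780.
ρ_W = 0.8597·2.780 − 0.72 − 0.78 = 0.890.

0.890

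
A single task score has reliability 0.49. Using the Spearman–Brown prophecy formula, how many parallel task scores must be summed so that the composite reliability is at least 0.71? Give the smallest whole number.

k ≥ ρ*(1−ρ₁)/(ρ₁(1−ρ*)) = 0.71·0.51 / (0.49·0.29) = 2.548.
Smallest integer k = 3.

3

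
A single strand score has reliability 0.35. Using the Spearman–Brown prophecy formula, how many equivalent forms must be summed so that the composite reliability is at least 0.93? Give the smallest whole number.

25

k ≥ ρ*(1−ρ₁)/(ρ₁(1−ρ*)) = 0.93·0.65 / (0.35·0.07) = 24.673.
Smallest integer k = 25.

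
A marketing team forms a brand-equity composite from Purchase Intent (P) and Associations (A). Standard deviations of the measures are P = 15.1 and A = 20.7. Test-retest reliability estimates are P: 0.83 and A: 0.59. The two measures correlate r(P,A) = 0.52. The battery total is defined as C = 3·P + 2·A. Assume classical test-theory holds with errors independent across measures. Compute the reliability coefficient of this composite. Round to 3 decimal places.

0.816

Var(C) = 3²·15.1² + 2²·20.7² + 2·[6·15.1·20.7·0.52] = 3766.05 + 1950.44 = 5716.49.
Because errors are independent across components, Cov(Tᵢ,Tⱼ) = Cov(Xᵢ,Xⱼ); the off-diagonal part of the true-score variance is the same as above.
True-score variance = [3²·15.1²·0.83 + 2²·20.7²·0.59] + 1950.44 = 2714.47 + 1950.44 = 4664.91.
Reliability = 4664.91 / 5716.49 = 0.816.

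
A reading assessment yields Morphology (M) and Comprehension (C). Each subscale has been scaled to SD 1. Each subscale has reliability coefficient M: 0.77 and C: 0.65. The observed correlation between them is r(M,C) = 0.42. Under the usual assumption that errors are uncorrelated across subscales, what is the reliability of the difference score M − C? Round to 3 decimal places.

Var(M−C) = 1 + 1 − 2·0.42 = 2 − 0.84 = 1.16.
With uncorrelated errors the cross-covariances are all true-score covariance, so they carry over unchanged; only the diagonal terms shrink to ρᵢσᵢ².
True-score variance = [0.77 + 0.65] − 0.84 = 1.42 − 0.84 = 0.58.
Reliability = 0.58 / 1.16 = 0.500.

0.500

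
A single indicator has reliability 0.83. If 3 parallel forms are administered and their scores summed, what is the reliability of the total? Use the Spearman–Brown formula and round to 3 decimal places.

0.936

ρ_k = kρ / (1 + (k−1)ρ) = 3·0.83 / (1 + 2·0.83) = 2.490 / 2.660 = 0.936.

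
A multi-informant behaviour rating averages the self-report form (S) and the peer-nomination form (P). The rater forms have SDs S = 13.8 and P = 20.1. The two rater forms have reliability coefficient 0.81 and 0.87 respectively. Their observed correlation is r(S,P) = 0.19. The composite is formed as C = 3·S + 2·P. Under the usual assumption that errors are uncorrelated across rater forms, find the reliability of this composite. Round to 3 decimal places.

Var(C) = 3²·13.8² + 2²·20.1² + 2·[6·13.8·20.1·0.19] = 3330 + 632.426 = 3962.43.
With uncorrelated errors the cross-covariances are all true-score covariance, so they carry over unchanged; only the diagonal terms shrink to ρᵢσᵢ².
True-score variance = [3²·13.8²·0.81 + 2²·20.1²·0.87] + 632.426 = 2794.26 + 632.426 = 3426.69.
Reliability = 3426.69 / 3962.43 = 0.865.

0.865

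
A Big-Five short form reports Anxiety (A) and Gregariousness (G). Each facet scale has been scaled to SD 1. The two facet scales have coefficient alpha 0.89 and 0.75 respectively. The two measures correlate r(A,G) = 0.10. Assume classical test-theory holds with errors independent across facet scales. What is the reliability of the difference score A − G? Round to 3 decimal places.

Var(A−G) = 1 + 1 − 2·0.10 = 2 − 0.2 = 1.8.
With uncorrelated errors the cross-covariances are all true-score covariance, so they carry over unchanged; only the diagonal terms shrink to ρᵢσᵢ².
True-score variance = [0.89 + 0.75] − 0.2 = 1.64 − 0.2 = 1.44.
Reliability = 1.44 / 1.8 = 0.800.

0.800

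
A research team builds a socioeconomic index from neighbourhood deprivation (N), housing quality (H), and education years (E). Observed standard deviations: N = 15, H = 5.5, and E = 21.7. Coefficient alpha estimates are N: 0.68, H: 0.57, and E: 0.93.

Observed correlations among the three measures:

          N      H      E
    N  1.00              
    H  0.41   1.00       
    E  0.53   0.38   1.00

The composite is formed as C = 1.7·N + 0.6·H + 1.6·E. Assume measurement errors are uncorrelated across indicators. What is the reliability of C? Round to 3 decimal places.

0.900

Var(C) = 1.7²·15² + 0.6²·5.5² + 1.6²·21.7² + 2·[1.02·15·5.5·0.41 + 2.72·15·21.7·0.53 + 0.96·5.5·21.7·0.38] = 1866.62 + 1094.56 = 2961.18.
Because errors are independent across components, Cov(Tᵢ,Tⱼ) = Cov(Xᵢ,Xⱼ); the off-diagonal part of the true-score variance is the same as above.
True-score variance = [1.7²·15²·0.68 + 0.6²·5.5²·0.57 + 1.6²·21.7²·0.93] + 1094.56 = 1569.47 + 1094.56 = 2664.03.
Reliability = 2664.03 / 2961.18 = 0.900.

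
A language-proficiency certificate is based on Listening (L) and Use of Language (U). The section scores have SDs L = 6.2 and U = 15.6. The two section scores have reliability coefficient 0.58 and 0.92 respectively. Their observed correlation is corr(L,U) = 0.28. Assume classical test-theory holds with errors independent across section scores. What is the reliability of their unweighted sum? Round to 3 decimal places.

0.894

Var(L+U) = 6.2² + 15.6² + 2·[6.2·15.6·0.28] = 281.8 + 54.1632 = 335.963.
Because errors are independent across components, Cov(Tᵢ,Tⱼ) = Cov(Xᵢ,Xⱼ); the off-diagonal part of the true-score variance is the same as above.
True-score variance = [6.2²·0.58 + 15.6²·0.92] + 54.1632 = 246.186 + 54.1632 = 300.35.
Reliability = 300.35 / 335.963 = 0.894.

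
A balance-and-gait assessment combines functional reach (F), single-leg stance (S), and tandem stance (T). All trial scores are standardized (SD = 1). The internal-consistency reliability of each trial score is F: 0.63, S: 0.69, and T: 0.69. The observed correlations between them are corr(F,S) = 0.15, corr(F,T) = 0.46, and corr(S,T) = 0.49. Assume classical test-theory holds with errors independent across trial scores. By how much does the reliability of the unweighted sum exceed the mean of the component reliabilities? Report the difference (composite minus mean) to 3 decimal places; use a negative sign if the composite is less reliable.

Var(sum) = 3 + 2.2 = 5.2; true-score variance = 2.01 + 2.2 = 4.21; composite reliability = 0.8096.
Mean component reliability = 0.6700.
Difference = 0.8096 − 0.6700 = 0.140.

0.140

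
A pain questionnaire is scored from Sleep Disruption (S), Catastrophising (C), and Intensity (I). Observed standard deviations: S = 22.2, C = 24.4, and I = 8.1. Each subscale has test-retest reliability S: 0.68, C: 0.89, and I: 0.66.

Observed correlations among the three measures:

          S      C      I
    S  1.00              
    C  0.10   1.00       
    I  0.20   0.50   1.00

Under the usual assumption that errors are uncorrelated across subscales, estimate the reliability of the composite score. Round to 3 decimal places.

Var(S+C+I) = 22.2² + 24.4² + 8.1² + 2·[22.2·24.4·0.10 + 22.2·8.1·0.20 + 24.4·8.1·0.50] = 1153.81 + 377.904 = 1531.71.
Under uncorrelated errors the observed covariances equal the true-score covariances, so only the own-variance terms attenuate.
True-score variance = [22.2²·0.68 + 24.4²·0.89 + 8.1²·0.66] + 377.904 = 908.304 + 377.904 = 1286.21.
Reliability = 1286.21 / 1531.71 = 0.840.

0.840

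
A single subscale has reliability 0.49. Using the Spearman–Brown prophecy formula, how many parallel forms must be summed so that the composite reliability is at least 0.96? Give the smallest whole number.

25

k ≥ ρ*(1−ρ₁)/(ρ₁(1−ρ*)) = 0.96·0.51 / (0.49·0.04) = 24.980.
Smallest integer k = 25.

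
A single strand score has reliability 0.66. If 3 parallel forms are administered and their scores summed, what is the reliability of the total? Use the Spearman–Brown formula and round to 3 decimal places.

0.853

ρ_k = kρ / (1 + (k−1)ρ) = 3·0.66 / (1 + 2·0.66) = 1.980 / 2.320 = 0.853.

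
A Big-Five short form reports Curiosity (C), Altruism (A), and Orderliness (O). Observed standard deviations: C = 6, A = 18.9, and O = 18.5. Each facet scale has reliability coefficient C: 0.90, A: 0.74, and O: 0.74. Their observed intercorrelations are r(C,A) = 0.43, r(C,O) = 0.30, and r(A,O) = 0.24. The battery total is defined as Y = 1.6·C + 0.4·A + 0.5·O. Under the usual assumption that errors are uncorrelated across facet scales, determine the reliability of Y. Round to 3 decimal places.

Var(Y) = 1.6²·6² + 0.4²·18.9² + 0.5²·18.5² + 2·[0.64·6·18.9·0.43 + 0.8·6·18.5·0.30 + 0.2·18.9·18.5·0.24] = 234.876 + 149.262 = 384.138.
With uncorrelated errors the cross-covariances are all true-score covariance, so they carry over unchanged; only the diagonal terms shrink to ρᵢσᵢ².
True-score variance = [1.6²·6²·0.90 + 0.4²·18.9²·0.74 + 0.5²·18.5²·0.74] + 149.262 = 188.554 + 149.262 = 337.816.
Reliability = 337.816 / 384.138 = 0.879.

0.879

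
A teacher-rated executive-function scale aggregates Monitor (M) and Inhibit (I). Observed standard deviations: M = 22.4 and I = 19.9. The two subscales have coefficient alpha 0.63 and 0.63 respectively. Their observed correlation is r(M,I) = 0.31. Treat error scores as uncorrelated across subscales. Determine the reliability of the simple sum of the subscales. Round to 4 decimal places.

Var(M+I) = 22.4² + 19.9² + 2·[22.4·19.9·0.31] = 897.77 + 276.371 = 1174.14.
Because errors are independent across components, Cov(Tᵢ,Tⱼ) = Cov(Xᵢ,Xⱼ); the off-diagonal part of the true-score variance is the same as above.
True-score variance = [22.4²·0.63 + 19.9²·0.63] + 276.371 = 565.595 + 276.371 = 841.966.
Reliability = 841.966 / 1174.14 = 0.7171.

0.7171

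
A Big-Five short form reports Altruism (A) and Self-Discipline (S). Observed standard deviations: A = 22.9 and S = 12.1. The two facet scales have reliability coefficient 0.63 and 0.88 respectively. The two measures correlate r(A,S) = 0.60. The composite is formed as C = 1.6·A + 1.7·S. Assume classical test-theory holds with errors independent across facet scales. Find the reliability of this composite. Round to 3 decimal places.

0.795

Var(C) = 1.6²·22.9² + 1.7²·12.1² + 2·[2.72·22.9·12.1·0.60] = 1765.61 + 904.422 = 2670.04.
Under uncorrelated errors the observed covariances equal the true-score covariances, so only the own-variance terms attenuate.
True-score variance = [1.6²·22.9²·0.63 + 1.7²·12.1²·0.88] + 904.422 = 1218.12 + 904.422 = 2122.54.
Reliability = 2122.54 / 2670.04 = 0.795.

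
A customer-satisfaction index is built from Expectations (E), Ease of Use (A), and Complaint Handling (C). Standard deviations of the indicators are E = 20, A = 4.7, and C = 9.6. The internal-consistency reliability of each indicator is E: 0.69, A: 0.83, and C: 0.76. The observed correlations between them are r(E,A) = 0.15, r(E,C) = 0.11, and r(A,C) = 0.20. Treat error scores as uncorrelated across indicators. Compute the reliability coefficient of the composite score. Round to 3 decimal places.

0.751

Var(E+A+C) = 20² + 4.7² + 9.6² + 2·[20·4.7·0.15 + 20·9.6·0.11 + 4.7·9.6·0.20] = 514.25 + 88.488 = 602.738.
Under uncorrelated errors the observed covariances equal the true-score covariances, so only the own-variance terms attenuate.
True-score variance = [20²·0.69 + 4.7²·0.83 + 9.6²·0.76] + 88.488 = 364.376 + 88.488 = 452.864.
Reliability = 452.864 / 602.738 = 0.751.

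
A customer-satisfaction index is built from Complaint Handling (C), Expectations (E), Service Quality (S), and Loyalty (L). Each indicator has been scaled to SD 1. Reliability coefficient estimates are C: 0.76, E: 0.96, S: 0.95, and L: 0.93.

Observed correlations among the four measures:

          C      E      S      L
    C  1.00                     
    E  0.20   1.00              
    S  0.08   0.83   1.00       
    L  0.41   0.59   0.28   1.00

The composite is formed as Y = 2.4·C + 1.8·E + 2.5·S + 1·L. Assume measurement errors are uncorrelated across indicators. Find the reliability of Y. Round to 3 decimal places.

Var(Y) = 2.4² + 1.8² + 2.5² + 1 + 2·[4.32·0.20 + 6·0.08 + 2.4·0.41 + 4.5·0.83 + 1.8·0.59 + 2.5·0.28] = 16.25 + 15.65 = 31.9.
With uncorrelated errors the cross-covariances are all true-score covariance, so they carry over unchanged; only the diagonal terms shrink to ρᵢσᵢ².
True-score variance = [2.4²·0.76 + 1.8²·0.96 + 2.5²·0.95 + 0.93] + 15.65 = 14.3555 + 15.65 = 30.0055.
Reliability = 30.0055 / 31.9 = 0.941.

0.941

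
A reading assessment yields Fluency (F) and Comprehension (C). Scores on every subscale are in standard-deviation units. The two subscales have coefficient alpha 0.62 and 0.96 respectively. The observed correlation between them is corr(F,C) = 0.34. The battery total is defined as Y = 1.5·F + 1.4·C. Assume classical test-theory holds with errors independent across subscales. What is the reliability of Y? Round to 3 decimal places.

Var(Y) = 1.5² + 1.4² + 2·[2.1·0.34] = 4.21 + 1.428 = 5.638.
Under uncorrelated errors the observed covariances equal the true-score covariances, so only the own-variance terms attenuate.
True-score variance = [1.5²·0.62 + 1.4²·0.96] + 1.428 = 3.2766 + 1.428 = 4.7046.
Reliability = 4.7046 / 5.638 = 0.834.

0.834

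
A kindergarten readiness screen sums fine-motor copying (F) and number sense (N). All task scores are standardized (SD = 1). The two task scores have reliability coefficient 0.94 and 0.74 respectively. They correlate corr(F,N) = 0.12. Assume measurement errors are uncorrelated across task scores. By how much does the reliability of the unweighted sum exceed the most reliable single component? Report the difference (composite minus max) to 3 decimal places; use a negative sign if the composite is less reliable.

Var(sum) = 2 + 0.24 = 2.24; true-score variance = 1.68 + 0.24 = 1.92; composite reliability = 0.8571.
Max component reliability = 0.9400.
Difference = 0.8571 − 0.9400 = -0.083.

-0.083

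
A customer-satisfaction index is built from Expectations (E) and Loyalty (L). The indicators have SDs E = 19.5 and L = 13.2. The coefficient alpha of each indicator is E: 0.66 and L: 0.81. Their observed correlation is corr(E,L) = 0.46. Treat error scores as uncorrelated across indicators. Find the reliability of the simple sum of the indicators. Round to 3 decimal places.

0.795

Var(E+L) = 19.5² + 13.2² + 2·[19.5·13.2·0.46] = 554.49 + 236.808 = 791.298.
With uncorrelated errors the cross-covariances are all true-score covariance, so they carry over unchanged; only the diagonal terms shrink to ρᵢσᵢ².
True-score variance = [19.5²·0.66 + 13.2²·0.81] + 236.808 = 392.099 + 236.808 = 628.907.
Reliability = 628.907 / 791.298 = 0.795.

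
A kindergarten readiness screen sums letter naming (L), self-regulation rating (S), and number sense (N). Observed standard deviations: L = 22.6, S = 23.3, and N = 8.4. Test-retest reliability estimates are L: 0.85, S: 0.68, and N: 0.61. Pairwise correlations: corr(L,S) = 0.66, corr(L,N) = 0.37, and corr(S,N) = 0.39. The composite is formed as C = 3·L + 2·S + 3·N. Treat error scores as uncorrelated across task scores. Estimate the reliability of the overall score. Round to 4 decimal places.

Var(C) = 3²·22.6² + 2²·23.3² + 3²·8.4² + 2·[6·22.6·23.3·0.66 + 9·22.6·8.4·0.37 + 6·23.3·8.4·0.39] = 7403.44 + 6350.82 = 13754.3.
Because errors are independent across components, Cov(Tᵢ,Tⱼ) = Cov(Xᵢ,Xⱼ); the off-diagonal part of the true-score variance is the same as above.
True-score variance = [3²·22.6²·0.85 + 2²·23.3²·0.68 + 3²·8.4²·0.61] + 6350.82 = 5771.35 + 6350.82 = 12122.2.
Reliability = 12122.2 / 13754.3 = 0.8813.

0.8813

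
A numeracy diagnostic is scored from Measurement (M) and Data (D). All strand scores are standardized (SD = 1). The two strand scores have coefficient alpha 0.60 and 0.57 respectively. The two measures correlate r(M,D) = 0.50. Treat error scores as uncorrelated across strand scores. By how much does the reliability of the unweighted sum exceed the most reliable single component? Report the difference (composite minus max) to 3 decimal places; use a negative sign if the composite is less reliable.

Var(sum) = 2 + 1 = 3; true-score variance = 1.17 + 1 = 2.17; composite reliability = 0.7233.
Max component reliability = 0.6000.
Difference = 0.7233 − 0.6000 = 0.123.

0.123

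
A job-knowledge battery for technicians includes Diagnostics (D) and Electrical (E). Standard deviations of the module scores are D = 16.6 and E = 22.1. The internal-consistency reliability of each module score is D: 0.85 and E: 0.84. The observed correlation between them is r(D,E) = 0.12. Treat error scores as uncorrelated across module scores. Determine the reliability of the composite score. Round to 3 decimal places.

0.860

Var(D+E) = 16.6² + 22.1² + 2·[16.6·22.1·0.12] = 763.97 + 88.0464 = 852.016.
Because errors are independent across components, Cov(Tᵢ,Tⱼ) = Cov(Xᵢ,Xⱼ); the off-diagonal part of the true-score variance is the same as above.
True-score variance = [16.6²·0.85 + 22.1²·0.84] + 88.0464 = 644.49 + 88.0464 = 732.537.
Reliability = 732.537 / 852.016 = 0.860.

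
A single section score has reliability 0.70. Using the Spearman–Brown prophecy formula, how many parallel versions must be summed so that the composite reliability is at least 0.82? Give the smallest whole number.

k ≥ ρ*(1−ρ₁)/(ρ₁(1−ρ*)) = 0.82·0.30 / (0.70·0.18) = 1.952.
Smallest integer k = 2.

2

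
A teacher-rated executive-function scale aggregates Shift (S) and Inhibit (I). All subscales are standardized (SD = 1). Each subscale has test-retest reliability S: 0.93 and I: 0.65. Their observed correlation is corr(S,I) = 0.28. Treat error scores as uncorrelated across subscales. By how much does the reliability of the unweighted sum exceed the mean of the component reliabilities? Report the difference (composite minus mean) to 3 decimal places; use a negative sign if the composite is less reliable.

0.046

Var(sum) = 2 + 0.56 = 2.56; true-score variance = 1.58 + 0.56 = 2.14; composite reliability = 0.8359.
Mean component reliability = 0.7900.
Difference = 0.8359 − 0.7900 = 0.046.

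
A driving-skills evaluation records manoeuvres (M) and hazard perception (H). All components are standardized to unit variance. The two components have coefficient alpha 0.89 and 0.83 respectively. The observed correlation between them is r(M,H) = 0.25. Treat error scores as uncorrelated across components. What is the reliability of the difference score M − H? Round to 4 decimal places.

0.8133

Var(M−H) = 1 + 1 − 2·0.25 = 2 − 0.5 = 1.5.
Under uncorrelated errors the observed covariances equal the true-score covariances, so only the own-variance terms attenuate.
True-score variance = [0.89 + 0.83] − 0.5 = 1.72 − 0.5 = 1.22.
Reliability = 1.22 / 1.5 = 0.8133.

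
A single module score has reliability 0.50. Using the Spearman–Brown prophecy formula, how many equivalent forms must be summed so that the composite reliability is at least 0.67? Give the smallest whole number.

3

k ≥ ρ*(1−ρ₁)/(ρ₁(1−ρ*)) = 0.67·0.50 / (0.50·0.33) = 2.030.
Smallest integer k = 3.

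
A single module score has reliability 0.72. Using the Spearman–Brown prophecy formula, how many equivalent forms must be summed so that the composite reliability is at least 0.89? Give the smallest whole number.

k ≥ ρ*(1−ρ₁)/(ρ₁(1−ρ*)) = 0.89·0.28 / (0.72·0.11) = 3.146.
Smallest integer k = 4.

4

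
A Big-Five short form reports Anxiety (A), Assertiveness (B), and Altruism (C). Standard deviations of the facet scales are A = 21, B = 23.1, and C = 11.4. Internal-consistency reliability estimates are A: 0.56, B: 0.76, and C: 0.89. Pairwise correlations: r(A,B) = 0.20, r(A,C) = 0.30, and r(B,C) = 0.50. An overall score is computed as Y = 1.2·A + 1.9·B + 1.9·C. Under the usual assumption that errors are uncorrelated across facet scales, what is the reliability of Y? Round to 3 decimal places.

0.833

Var(Y) = 1.2²·21² + 1.9²·23.1² + 1.9²·11.4² + 2·[2.28·21·23.1·0.20 + 2.28·21·11.4·0.30 + 3.61·23.1·11.4·0.50] = 3030.53 + 1720.57 = 4751.1.
Because errors are independent across components, Cov(Tᵢ,Tⱼ) = Cov(Xᵢ,Xⱼ); the off-diagonal part of the true-score variance is the same as above.
True-score variance = [1.2²·21²·0.56 + 1.9²·23.1²·0.76 + 1.9²·11.4²·0.89] + 1720.57 = 2237.18 + 1720.57 = 3957.75.
Reliability = 3957.75 / 4751.1 = 0.833.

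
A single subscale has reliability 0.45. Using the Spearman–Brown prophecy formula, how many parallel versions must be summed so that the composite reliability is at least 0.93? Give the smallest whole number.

17

k ≥ ρ*(1−ρ₁)/(ρ₁(1−ρ*)) = 0.93·0.55 / (0.45·0.07) = 16.238.
Smallest integer k = 17.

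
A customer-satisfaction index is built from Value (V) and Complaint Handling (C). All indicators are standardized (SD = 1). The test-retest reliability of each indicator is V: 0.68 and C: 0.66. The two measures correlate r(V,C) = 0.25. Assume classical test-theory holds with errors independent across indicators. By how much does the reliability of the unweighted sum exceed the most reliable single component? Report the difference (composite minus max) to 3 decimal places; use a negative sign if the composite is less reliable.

Var(sum) = 2 + 0.5 = 2.5; true-score variance = 1.34 + 0.5 = 1.84; composite reliability = 0.7360.
Max component reliability = 0.6800.
Difference = 0.7360 − 0.6800 = 0.056.

0.056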